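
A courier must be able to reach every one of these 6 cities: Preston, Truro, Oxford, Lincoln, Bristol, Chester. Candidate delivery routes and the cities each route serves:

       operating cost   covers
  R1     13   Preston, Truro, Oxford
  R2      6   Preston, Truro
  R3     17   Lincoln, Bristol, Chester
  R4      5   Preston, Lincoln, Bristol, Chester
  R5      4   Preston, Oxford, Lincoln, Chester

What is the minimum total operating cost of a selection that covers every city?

15

R2, R4, R5 cover every city at operating cost 6 + 5 + 4 = 15.
Any cover uses at least 2 routes; among all covering selections none totals below 15.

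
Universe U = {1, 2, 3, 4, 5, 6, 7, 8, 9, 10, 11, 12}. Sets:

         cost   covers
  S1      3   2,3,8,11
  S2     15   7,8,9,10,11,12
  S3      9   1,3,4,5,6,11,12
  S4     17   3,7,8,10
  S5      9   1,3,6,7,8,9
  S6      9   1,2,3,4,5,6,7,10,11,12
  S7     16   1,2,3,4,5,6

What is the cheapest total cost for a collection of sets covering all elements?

S5, S6 cover every element at cost 9 + 9 = 18.
Any cover uses at least 2 sets; among all covering selections none totals below 18.

18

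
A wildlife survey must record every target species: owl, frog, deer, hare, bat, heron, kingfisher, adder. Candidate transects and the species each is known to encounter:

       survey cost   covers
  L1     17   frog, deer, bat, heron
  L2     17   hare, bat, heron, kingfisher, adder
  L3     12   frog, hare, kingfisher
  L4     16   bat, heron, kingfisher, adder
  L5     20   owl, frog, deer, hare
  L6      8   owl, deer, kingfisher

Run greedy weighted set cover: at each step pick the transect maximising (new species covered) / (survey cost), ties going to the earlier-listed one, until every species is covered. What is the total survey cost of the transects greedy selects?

37

Pick 1: L6 adds 3 new (owl, deer, kingfisher) at survey cost 8 (ratio 3/8).
Pick 2: L2 adds 4 new (hare, bat, heron, adder) at survey cost 17 (ratio 4/17).
Pick 3: L3 adds 1 new (frog) at survey cost 12 (ratio 1/12).
Greedy total survey cost: 8 + 17 + 12 = 37. (The true optimum is 36, so greedy overshoots here.)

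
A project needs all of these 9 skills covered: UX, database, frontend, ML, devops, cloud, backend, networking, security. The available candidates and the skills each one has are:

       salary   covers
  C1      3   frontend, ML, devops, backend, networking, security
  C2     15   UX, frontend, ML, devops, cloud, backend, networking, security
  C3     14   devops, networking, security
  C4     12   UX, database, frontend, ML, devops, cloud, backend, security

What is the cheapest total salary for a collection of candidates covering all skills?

C1, C4 cover every skill at salary 3 + 12 = 15.
Any cover uses at least 2 candidates; among all covering selections none totals below 15.

15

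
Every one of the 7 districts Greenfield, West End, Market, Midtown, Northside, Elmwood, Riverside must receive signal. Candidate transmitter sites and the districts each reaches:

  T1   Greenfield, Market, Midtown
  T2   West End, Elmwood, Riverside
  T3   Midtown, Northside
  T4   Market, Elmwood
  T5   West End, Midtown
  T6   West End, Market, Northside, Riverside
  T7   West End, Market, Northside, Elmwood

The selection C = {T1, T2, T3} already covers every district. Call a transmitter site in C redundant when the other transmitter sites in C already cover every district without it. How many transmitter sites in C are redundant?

Drop T1: Greenfield, Market uncovered — not redundant.
Drop T2: West End, Elmwood, Riverside uncovered — not redundant.
Drop T3: Northside uncovered — not redundant.
None of the transmitter sites in C is redundant.

0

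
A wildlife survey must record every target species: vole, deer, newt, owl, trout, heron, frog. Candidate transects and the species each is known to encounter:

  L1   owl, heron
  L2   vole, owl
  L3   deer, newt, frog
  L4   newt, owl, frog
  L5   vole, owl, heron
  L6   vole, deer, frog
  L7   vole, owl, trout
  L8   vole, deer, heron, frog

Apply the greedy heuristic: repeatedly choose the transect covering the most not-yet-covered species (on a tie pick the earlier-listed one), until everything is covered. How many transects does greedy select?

3

Pick 1: L8 covers 4 new species (vole, deer, heron, frog).
Pick 2: L4 covers 2 new species (newt, owl).
Pick 3: L7 covers 1 new species (trout).
Greedy uses 3 transects.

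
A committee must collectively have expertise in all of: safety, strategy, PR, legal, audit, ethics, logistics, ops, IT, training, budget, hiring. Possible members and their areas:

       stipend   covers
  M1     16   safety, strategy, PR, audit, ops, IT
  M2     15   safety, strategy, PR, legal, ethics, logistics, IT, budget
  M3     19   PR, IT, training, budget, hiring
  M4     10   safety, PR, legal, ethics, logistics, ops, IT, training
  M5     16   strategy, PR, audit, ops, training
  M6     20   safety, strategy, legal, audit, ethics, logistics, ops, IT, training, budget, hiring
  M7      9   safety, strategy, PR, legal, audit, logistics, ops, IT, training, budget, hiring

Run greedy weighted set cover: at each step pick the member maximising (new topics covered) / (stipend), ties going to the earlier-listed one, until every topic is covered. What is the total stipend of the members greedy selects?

19

Pick 1: M7 adds 11 new (safety, strategy, PR, legal, audit, logistics, ops, IT, training, budget, hiring) at stipend 9 (ratio 11/9).
Pick 2: M4 adds 1 new (ethics) at stipend 10 (ratio 1/10).
Greedy total stipend: 9 + 10 = 19.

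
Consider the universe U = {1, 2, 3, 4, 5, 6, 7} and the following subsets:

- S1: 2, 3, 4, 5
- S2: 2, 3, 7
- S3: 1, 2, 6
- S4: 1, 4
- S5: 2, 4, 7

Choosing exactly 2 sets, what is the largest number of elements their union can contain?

Choosing S1, S3 covers {1, 2, 3, 4, 5, 6} — 6 elements.
No choice of 2 sets does better; here 7 is left uncovered.

6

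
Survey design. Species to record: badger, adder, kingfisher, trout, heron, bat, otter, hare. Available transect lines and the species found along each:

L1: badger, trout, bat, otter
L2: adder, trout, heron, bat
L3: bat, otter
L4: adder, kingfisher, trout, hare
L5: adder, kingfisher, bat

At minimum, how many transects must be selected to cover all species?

L1, L2, L4 together cover {badger, adder, kingfisher, trout, heron, bat, otter, hare} — every species.
No 2 of the 5 transects cover everything (all 10 pairs fall short), so 3 is minimum.

3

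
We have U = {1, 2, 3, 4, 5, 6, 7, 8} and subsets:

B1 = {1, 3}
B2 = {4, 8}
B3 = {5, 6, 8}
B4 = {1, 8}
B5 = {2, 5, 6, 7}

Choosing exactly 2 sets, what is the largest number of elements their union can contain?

6

Choosing B1, B5 covers {1, 2, 3, 5, 6, 7} — 6 elements.
No choice of 2 sets does better; here 4, 8 are left uncovered.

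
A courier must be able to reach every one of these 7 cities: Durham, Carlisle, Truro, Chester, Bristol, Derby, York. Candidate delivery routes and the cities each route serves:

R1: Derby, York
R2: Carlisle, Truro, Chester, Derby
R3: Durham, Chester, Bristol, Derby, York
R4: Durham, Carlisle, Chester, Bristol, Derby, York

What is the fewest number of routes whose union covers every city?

R2, R3 together cover {Durham, Carlisle, Truro, Chester, Bristol, Derby, York} — every city.
No single route contains all 7 cities, so 2 is optimal.

2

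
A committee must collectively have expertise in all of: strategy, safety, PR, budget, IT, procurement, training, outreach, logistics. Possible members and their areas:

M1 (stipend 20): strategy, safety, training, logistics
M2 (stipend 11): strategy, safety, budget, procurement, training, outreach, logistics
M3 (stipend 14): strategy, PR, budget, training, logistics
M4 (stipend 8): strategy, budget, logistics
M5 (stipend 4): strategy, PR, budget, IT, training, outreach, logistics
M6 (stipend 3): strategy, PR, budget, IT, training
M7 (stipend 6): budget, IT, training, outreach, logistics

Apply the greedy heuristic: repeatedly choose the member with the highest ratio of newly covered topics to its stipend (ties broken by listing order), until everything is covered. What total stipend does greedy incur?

Pick 1: M5 adds 7 new (strategy, PR, budget, IT, training, outreach, logistics) at stipend 4 (ratio 7/4).
Pick 2: M2 adds 2 new (safety, procurement) at stipend 11 (ratio 2/11).
Greedy total stipend: 4 + 11 = 15. (The true optimum is 14, so greedy overshoots here.)

15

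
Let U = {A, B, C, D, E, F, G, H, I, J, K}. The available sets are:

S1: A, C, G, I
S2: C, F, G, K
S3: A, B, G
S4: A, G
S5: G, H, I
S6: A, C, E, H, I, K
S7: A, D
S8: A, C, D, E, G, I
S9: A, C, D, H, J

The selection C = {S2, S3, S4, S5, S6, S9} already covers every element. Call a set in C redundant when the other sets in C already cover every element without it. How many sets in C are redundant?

2

Drop S2: F uncovered — not redundant.
Drop S3: B uncovered — not redundant.
Drop S4: the rest still cover every element — redundant.
Drop S5: the rest still cover every element — redundant.
Drop S6: E uncovered — not redundant.
Drop S9: D, J uncovered — not redundant.
2 redundant: S4, S5.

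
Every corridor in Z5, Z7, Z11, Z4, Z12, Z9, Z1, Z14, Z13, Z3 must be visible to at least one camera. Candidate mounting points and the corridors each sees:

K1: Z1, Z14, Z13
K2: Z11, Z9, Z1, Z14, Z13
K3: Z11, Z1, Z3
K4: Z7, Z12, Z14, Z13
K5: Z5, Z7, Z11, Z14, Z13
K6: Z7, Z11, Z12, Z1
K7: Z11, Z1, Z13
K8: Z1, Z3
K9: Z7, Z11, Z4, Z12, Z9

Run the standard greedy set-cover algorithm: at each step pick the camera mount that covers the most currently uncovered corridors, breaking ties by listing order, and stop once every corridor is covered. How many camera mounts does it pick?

4

Pick 1: K2 covers 5 new corridors (Z11, Z9, Z1, Z14, Z13).
Pick 2: K9 covers 3 new corridors (Z7, Z4, Z12).
Pick 3: K3 covers 1 new corridors (Z3).
Pick 4: K5 covers 1 new corridors (Z5).
Greedy uses 4 camera mounts. (The true minimum is 3.)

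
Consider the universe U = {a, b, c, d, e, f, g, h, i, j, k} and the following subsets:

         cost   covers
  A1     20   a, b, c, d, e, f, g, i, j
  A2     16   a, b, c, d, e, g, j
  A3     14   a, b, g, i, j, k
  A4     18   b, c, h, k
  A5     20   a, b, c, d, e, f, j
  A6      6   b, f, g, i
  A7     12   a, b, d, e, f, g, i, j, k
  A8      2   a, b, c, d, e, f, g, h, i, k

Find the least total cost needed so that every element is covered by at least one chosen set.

14

A7, A8 cover every element at cost 12 + 2 = 14.
Any cover uses at least 2 sets; among all covering selections none totals below 14.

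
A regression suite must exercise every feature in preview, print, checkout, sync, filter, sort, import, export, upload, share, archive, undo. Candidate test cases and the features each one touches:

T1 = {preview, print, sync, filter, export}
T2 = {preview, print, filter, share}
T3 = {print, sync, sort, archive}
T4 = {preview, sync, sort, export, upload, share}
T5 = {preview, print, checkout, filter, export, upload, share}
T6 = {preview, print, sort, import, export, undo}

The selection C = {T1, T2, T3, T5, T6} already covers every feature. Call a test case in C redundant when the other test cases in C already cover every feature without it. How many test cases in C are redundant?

Drop T1: the rest still cover every feature — redundant.
Drop T2: the rest still cover every feature — redundant.
Drop T3: archive uncovered — not redundant.
Drop T5: checkout, upload uncovered — not redundant.
Drop T6: import, undo uncovered — not redundant.
2 redundant: T1, T2.

2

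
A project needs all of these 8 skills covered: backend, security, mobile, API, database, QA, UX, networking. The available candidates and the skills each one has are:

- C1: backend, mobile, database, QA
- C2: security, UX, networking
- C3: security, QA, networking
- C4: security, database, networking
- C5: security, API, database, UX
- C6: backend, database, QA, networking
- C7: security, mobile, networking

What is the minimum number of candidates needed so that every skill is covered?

C1, C2, C5 together cover {backend, security, mobile, API, database, QA, UX, networking} — every skill.
No 2 of the 7 candidates cover everything (all 21 pairs fall short), so 3 is minimum.

3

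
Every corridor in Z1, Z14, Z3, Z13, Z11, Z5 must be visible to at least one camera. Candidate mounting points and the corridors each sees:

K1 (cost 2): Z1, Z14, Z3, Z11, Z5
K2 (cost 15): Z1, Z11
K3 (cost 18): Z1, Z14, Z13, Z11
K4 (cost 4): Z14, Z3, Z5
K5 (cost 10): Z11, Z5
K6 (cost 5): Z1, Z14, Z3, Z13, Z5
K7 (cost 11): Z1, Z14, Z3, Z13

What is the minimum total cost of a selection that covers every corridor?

7

K1, K6 cover every corridor at cost 2 + 5 = 7.
Any cover uses at least 2 camera mounts; among all covering selections none totals below 7.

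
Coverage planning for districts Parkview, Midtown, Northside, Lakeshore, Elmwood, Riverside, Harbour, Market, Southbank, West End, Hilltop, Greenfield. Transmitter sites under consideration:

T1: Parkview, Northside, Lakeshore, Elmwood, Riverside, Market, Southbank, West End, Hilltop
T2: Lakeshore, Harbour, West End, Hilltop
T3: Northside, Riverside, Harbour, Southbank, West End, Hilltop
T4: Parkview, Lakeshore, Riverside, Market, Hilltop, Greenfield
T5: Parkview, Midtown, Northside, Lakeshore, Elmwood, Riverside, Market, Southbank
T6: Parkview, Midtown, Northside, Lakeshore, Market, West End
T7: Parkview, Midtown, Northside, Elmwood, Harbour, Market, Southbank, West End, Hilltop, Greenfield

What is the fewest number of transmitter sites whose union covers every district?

2

T1, T7 together cover {Parkview, Midtown, Northside, Lakeshore, Elmwood, Riverside, Harbour, Market, Southbank, West End, Hilltop, Greenfield} — every district.
No single transmitter site contains all 12 districts, so 2 is optimal.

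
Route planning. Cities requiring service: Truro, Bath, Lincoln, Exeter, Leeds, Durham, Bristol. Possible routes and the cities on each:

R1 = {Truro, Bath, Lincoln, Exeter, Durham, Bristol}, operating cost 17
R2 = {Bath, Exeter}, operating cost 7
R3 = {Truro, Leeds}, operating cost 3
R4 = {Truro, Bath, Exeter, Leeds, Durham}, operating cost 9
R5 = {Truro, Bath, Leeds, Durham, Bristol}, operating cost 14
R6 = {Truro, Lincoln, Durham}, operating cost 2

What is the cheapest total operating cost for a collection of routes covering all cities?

20

R1, R3 cover every city at operating cost 17 + 3 = 20.
Any cover uses at least 2 routes; among all covering selections none totals below 20.
Greedy by coverage-per-operating cost would pick R6, R3, R2, R5 for 26 — worse than the optimum 20.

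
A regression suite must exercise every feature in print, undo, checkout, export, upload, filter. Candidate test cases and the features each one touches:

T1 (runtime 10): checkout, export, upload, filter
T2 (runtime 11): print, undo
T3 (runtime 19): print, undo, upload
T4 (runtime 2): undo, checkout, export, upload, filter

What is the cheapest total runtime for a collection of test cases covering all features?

13

T2, T4 cover every feature at runtime 11 + 2 = 13.
Any cover uses at least 2 test cases; among all covering selections none totals below 13.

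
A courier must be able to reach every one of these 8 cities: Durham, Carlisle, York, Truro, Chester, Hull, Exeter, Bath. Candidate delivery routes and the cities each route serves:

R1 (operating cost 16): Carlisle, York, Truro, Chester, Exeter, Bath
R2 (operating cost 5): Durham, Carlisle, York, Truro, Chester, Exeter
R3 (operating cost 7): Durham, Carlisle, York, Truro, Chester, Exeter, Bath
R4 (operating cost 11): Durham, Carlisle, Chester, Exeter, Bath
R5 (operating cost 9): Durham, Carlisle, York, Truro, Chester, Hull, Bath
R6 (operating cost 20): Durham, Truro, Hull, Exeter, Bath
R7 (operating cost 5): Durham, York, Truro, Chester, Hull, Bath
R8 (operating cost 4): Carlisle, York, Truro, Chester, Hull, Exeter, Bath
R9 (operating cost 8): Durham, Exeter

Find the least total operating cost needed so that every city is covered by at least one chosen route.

R2, R8 cover every city at operating cost 5 + 4 = 9.
Any cover uses at least 2 routes; among all covering selections none totals below 9.

9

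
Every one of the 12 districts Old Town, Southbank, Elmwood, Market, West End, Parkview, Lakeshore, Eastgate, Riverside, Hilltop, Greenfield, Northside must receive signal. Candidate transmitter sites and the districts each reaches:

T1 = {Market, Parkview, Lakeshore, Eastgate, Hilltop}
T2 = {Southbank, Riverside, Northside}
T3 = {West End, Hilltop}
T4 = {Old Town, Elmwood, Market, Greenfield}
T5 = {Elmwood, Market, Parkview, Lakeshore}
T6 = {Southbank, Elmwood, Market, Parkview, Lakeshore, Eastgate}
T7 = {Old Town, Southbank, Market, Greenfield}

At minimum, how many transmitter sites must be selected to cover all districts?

4

T1, T2, T3, T4 together cover {Old Town, Southbank, Elmwood, Market, West End, Parkview, Lakeshore, Eastgate, Riverside, Hilltop, Greenfield, Northside} — every district.
No 3 of the 7 transmitter sites cover everything (all 35 triples fall short), so 4 is minimum.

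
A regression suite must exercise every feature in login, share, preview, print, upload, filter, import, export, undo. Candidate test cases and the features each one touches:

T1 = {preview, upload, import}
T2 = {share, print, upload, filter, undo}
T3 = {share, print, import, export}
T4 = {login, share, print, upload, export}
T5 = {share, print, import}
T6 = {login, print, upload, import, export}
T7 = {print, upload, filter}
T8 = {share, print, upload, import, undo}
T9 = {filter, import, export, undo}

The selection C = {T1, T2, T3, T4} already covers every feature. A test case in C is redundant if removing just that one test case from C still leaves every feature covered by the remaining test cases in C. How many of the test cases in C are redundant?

1

Drop T1: preview uncovered — not redundant.
Drop T2: filter, undo uncovered — not redundant.
Drop T3: the rest still cover every feature — redundant.
Drop T4: login uncovered — not redundant.
1 redundant: T3.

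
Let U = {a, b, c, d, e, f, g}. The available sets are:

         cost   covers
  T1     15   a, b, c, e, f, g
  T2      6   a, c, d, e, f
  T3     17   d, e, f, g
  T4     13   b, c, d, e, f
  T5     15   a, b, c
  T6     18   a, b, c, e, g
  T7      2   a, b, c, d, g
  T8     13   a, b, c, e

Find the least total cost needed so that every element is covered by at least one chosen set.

8

T2, T7 cover every element at cost 6 + 2 = 8.
Any cover uses at least 2 sets; among all covering selections none totals below 8.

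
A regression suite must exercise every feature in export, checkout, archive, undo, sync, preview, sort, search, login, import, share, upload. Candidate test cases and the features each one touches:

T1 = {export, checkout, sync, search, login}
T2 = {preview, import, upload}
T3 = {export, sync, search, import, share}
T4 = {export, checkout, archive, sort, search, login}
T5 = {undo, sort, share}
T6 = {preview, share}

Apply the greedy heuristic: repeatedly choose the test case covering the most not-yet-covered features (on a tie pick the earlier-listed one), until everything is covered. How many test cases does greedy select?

Pick 1: T4 covers 6 new features (export, checkout, archive, sort, search, login).
Pick 2: T2 covers 3 new features (preview, import, upload).
Pick 3: T3 covers 2 new features (sync, share).
Pick 4: T5 covers 1 new features (undo).
Greedy uses 4 test cases.

4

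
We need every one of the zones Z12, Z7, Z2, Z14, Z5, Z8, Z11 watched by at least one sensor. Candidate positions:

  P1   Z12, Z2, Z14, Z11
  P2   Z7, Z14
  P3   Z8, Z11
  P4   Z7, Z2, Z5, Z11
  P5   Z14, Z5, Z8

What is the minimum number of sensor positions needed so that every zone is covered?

3

P1, P2, P5 together cover {Z12, Z7, Z2, Z14, Z5, Z8, Z11} — every zone.
No 2 of the 5 sensor positions cover everything (all 10 pairs fall short), so 3 is minimum.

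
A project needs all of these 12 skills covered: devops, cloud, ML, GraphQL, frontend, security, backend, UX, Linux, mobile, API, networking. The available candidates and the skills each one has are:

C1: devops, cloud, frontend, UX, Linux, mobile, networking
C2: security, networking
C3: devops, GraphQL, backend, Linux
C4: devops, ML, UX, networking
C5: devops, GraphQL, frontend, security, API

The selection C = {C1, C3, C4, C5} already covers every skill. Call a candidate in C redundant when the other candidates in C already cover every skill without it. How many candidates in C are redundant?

Drop C1: cloud, mobile uncovered — not redundant.
Drop C3: backend uncovered — not redundant.
Drop C4: ML uncovered — not redundant.
Drop C5: security, API uncovered — not redundant.
None of the candidates in C is redundant.

0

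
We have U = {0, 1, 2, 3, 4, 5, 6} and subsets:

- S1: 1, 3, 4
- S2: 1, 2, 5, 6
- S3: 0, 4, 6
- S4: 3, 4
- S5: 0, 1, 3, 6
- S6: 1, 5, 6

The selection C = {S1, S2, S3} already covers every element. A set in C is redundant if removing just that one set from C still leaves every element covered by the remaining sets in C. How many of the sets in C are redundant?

0

Drop S1: 3 uncovered — not redundant.
Drop S2: 2, 5 uncovered — not redundant.
Drop S3: 0 uncovered — not redundant.
None of the sets in C is redundant.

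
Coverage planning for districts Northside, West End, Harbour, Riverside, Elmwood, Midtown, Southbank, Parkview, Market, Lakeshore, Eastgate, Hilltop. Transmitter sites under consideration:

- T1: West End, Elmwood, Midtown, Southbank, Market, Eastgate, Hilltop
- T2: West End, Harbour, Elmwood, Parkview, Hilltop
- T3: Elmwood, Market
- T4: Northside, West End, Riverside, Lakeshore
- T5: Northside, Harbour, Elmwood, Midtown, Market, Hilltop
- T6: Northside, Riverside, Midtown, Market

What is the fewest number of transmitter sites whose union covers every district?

T1, T2, T4 together cover {Northside, West End, Harbour, Riverside, Elmwood, Midtown, Southbank, Parkview, Market, Lakeshore, Eastgate, Hilltop} — every district.
No 2 of the 6 transmitter sites cover everything (all 15 pairs fall short), so 3 is minimum.

3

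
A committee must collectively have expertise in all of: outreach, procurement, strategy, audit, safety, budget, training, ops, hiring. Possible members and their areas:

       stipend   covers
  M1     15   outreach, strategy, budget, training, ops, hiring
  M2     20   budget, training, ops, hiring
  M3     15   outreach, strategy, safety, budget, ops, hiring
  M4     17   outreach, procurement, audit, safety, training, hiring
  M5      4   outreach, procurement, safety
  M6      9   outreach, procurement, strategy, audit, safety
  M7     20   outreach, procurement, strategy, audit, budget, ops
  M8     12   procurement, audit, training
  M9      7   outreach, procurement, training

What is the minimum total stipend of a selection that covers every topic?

24

M1, M6 cover every topic at stipend 15 + 9 = 24.
Any cover uses at least 2 members; among all covering selections none totals below 24.
Greedy by coverage-per-stipend would pick M5, M1, M6 for 28 — worse than the optimum 24.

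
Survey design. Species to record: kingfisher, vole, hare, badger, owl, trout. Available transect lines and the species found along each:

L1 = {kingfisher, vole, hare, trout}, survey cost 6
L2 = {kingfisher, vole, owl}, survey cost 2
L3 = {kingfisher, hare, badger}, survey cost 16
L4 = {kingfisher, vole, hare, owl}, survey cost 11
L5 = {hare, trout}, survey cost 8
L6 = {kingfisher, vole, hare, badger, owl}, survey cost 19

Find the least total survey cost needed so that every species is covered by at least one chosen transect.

L1, L2, L3 cover every species at survey cost 6 + 2 + 16 = 24.
Any cover uses at least 2 transects; among all covering selections none totals below 24.

24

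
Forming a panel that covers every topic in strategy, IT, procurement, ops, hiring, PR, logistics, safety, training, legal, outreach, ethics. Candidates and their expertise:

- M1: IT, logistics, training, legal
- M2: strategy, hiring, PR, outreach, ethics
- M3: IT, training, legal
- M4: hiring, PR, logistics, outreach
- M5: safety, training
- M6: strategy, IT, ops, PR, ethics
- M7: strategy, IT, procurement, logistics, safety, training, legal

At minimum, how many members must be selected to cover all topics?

M2, M6, M7 together cover {strategy, IT, procurement, ops, hiring, PR, logistics, safety, training, legal, outreach, ethics} — every topic.
No 2 of the 7 members cover everything (all 21 pairs fall short), so 3 is minimum.

3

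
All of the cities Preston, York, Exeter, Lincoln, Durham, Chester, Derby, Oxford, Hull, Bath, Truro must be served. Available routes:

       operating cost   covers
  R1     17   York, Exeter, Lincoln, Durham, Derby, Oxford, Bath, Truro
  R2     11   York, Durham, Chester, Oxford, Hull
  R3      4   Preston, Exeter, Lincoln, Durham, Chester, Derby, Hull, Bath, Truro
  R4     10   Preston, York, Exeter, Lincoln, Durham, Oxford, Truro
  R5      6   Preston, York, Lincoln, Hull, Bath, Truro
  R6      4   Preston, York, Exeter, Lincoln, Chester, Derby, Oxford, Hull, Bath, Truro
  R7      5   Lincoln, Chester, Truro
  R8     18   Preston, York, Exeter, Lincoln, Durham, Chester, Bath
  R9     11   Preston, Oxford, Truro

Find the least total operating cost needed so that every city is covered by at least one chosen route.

8

R3, R6 cover every city at operating cost 4 + 4 = 8.
Any cover uses at least 2 routes; among all covering selections none totals below 8.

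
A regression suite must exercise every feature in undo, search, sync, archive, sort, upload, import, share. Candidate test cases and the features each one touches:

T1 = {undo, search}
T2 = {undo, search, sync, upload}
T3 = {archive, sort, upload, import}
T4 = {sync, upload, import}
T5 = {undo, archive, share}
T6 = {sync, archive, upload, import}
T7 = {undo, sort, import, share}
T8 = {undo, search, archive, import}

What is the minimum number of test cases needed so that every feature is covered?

3

T1, T6, T7 together cover {undo, search, sync, archive, sort, upload, import, share} — every feature.
No 2 of the 8 test cases cover everything (all 28 pairs fall short), so 3 is minimum.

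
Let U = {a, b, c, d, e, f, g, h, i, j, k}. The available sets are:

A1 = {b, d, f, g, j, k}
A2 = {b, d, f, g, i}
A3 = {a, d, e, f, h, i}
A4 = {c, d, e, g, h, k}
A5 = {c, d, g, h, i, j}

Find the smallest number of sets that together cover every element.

3

A1, A3, A4 together cover {a, b, c, d, e, f, g, h, i, j, k} — every element.
No 2 of the 5 sets cover everything (all 10 pairs fall short), so 3 is minimum.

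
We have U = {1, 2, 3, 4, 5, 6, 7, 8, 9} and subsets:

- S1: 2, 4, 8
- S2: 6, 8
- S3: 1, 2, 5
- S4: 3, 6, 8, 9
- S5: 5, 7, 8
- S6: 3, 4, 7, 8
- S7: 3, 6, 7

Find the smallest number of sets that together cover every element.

3

S3, S4, S6 together cover {1, 2, 3, 4, 5, 6, 7, 8, 9} — every element.
No 2 of the 7 sets cover everything (all 21 pairs fall short), so 3 is minimum.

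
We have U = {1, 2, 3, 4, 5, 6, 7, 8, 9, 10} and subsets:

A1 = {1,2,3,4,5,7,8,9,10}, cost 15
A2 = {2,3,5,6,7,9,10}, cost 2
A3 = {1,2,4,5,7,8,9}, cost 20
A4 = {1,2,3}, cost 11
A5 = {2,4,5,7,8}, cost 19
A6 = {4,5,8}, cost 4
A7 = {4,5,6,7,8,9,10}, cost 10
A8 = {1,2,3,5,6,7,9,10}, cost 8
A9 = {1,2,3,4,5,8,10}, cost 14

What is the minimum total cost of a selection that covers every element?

12

A6, A8 cover every element at cost 4 + 8 = 12.
Any cover uses at least 2 sets; among all covering selections none totals below 12.
Greedy by coverage-per-cost would pick A2, A6, A8 for 14 — worse than the optimum 12.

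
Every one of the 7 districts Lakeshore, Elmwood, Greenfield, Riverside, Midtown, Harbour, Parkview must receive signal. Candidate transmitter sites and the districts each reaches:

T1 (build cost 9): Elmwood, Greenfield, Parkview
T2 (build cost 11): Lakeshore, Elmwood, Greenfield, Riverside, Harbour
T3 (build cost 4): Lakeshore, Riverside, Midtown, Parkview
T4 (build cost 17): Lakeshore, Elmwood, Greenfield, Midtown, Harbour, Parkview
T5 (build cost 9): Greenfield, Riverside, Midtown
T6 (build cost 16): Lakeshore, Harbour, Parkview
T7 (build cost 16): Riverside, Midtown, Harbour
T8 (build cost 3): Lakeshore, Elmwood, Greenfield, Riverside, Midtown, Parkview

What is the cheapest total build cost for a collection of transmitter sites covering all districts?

T2, T8 cover every district at build cost 11 + 3 = 14.
Any cover uses at least 2 transmitter sites; among all covering selections none totals below 14.

14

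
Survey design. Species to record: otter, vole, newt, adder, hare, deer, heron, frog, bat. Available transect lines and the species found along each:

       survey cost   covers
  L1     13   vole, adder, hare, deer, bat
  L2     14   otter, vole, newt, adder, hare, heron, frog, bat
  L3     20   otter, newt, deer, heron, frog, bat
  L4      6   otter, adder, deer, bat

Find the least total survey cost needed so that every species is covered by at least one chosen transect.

L2, L4 cover every species at survey cost 14 + 6 = 20.
Any cover uses at least 2 transects; among all covering selections none totals below 20.

20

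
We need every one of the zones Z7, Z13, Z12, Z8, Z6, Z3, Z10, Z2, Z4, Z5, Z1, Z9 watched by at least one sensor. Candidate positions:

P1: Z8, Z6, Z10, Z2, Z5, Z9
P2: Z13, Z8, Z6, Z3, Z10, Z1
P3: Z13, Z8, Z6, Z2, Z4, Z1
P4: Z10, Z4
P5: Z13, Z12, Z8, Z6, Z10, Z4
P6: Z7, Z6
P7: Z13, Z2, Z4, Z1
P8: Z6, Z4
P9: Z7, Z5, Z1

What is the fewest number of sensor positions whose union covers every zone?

P1, P2, P5, P6 together cover {Z7, Z13, Z12, Z8, Z6, Z3, Z10, Z2, Z4, Z5, Z1, Z9} — every zone.
No 3 of the 9 sensor positions cover everything (all 84 triples fall short), so 4 is minimum.

4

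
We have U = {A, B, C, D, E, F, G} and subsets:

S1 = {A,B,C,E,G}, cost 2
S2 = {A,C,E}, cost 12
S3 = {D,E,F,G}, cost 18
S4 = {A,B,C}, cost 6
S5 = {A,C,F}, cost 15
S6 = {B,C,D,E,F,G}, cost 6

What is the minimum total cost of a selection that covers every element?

8

S1, S6 cover every element at cost 2 + 6 = 8.
Any cover uses at least 2 sets; among all covering selections none totals below 8.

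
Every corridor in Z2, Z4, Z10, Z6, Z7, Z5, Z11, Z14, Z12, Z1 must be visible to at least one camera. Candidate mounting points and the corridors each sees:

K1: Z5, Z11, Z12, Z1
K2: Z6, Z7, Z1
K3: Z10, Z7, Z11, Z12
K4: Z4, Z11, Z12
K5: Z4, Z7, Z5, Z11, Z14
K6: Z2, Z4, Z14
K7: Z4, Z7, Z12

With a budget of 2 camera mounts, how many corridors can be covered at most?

Choosing K1, K5 covers {Z4, Z7, Z5, Z11, Z14, Z12, Z1} — 7 corridors.
No choice of 2 camera mounts does better; here Z2, Z10, Z6 are left uncovered.

7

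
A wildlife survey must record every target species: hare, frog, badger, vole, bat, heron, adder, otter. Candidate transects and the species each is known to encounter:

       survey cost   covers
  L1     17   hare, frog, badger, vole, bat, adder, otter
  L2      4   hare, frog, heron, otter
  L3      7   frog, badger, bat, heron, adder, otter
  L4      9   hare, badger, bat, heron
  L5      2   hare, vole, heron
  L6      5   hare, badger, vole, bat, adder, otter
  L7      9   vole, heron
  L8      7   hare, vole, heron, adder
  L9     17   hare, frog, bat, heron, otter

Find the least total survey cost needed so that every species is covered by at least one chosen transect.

L2, L6 cover every species at survey cost 4 + 5 = 9.
Any cover uses at least 2 transects; among all covering selections none totals below 9.
Greedy by coverage-per-survey cost would pick L5, L6, L2 for 11 — worse than the optimum 9.

9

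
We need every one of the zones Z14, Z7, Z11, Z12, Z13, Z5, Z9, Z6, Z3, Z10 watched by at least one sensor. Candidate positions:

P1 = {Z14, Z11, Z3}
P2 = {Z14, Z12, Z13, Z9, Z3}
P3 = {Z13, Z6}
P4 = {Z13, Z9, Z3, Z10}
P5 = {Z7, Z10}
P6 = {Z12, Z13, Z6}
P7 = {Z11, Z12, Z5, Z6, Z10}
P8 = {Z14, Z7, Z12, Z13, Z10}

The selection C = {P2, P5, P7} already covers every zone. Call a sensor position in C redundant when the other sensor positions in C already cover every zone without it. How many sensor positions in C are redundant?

Drop P2: Z14, Z13, Z9, Z3 uncovered — not redundant.
Drop P5: Z7 uncovered — not redundant.
Drop P7: Z11, Z5, Z6 uncovered — not redundant.
None of the sensor positions in C is redundant.

0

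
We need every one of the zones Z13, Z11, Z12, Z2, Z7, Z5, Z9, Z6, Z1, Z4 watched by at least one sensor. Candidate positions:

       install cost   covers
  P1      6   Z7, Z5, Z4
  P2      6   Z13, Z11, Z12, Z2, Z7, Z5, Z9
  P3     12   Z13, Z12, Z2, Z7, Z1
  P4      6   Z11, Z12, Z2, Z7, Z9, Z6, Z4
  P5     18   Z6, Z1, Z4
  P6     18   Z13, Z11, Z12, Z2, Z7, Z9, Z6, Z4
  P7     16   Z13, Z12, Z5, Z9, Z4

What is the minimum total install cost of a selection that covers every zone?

24

P2, P5 cover every zone at install cost 6 + 18 = 24.
Any cover uses at least 2 sensor positions; among all covering selections none totals below 24.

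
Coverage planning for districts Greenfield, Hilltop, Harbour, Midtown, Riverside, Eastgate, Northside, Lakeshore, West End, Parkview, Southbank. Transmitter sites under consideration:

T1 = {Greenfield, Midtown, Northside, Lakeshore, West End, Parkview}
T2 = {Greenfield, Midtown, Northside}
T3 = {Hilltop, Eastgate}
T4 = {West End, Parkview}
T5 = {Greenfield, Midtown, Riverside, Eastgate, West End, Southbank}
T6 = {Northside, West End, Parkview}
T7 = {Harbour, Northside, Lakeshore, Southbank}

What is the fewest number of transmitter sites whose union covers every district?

T1, T3, T5, T7 together cover {Greenfield, Hilltop, Harbour, Midtown, Riverside, Eastgate, Northside, Lakeshore, West End, Parkview, Southbank} — every district.
No 3 of the 7 transmitter sites cover everything (all 35 triples fall short), so 4 is minimum.

4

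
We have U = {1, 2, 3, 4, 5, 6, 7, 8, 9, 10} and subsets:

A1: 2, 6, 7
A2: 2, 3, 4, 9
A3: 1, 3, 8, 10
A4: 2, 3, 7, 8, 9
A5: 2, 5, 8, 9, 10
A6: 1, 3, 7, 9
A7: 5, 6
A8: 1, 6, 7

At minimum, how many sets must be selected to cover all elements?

3

A2, A5, A8 together cover {1, 2, 3, 4, 5, 6, 7, 8, 9, 10} — every element.
No 2 of the 8 sets cover everything (all 28 pairs fall short), so 3 is minimum.
Greedy (largest uncovered first) would take A4, A3, A7, A2 — 4 sets — but 3 suffice.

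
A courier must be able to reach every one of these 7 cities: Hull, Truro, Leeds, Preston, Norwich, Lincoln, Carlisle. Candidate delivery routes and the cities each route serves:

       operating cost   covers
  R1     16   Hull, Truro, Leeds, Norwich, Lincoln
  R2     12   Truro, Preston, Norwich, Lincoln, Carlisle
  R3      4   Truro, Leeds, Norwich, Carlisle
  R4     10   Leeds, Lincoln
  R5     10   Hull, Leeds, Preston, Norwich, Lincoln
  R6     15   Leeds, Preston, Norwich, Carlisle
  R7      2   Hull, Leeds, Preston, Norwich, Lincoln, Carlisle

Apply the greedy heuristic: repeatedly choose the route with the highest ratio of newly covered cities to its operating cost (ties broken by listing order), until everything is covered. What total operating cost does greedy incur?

Pick 1: R7 adds 6 new (Hull, Leeds, Preston, Norwich, Lincoln, Carlisle) at operating cost 2 (ratio 6/2).
Pick 2: R3 adds 1 new (Truro) at operating cost 4 (ratio 1/4).
Greedy total operating cost: 2 + 4 = 6.

6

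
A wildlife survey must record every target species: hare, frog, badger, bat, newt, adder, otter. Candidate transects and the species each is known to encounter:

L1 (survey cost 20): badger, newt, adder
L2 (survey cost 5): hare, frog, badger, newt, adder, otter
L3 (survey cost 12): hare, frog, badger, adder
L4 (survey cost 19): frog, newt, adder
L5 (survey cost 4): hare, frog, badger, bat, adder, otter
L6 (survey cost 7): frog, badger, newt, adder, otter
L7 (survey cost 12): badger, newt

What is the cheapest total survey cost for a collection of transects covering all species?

9

L2, L5 cover every species at survey cost 5 + 4 = 9.
Any cover uses at least 2 transects; among all covering selections none totals below 9.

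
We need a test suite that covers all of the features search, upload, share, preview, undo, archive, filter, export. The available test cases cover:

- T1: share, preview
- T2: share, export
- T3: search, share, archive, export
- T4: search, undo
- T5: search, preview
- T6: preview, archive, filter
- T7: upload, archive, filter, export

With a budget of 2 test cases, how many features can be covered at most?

Choosing T1, T7 covers {upload, share, preview, archive, filter, export} — 6 features.
No choice of 2 test cases does better; here search, undo are left uncovered.

6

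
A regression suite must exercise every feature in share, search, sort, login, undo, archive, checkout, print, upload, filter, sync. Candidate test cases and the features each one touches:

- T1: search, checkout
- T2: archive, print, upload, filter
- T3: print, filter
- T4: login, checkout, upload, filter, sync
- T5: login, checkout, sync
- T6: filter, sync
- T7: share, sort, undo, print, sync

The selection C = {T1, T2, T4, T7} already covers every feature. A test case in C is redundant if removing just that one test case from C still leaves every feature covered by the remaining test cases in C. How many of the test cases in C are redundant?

0

Drop T1: search uncovered — not redundant.
Drop T2: archive uncovered — not redundant.
Drop T4: login uncovered — not redundant.
Drop T7: share, sort, undo uncovered — not redundant.
None of the test cases in C is redundant.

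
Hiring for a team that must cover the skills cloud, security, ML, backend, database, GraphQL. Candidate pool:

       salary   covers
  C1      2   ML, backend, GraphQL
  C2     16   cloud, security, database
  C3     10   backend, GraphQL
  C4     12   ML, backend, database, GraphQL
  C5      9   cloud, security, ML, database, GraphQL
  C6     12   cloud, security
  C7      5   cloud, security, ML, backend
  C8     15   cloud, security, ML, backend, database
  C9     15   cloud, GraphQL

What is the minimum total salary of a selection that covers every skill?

C1, C5 cover every skill at salary 2 + 9 = 11.
Any cover uses at least 2 candidates; among all covering selections none totals below 11.

11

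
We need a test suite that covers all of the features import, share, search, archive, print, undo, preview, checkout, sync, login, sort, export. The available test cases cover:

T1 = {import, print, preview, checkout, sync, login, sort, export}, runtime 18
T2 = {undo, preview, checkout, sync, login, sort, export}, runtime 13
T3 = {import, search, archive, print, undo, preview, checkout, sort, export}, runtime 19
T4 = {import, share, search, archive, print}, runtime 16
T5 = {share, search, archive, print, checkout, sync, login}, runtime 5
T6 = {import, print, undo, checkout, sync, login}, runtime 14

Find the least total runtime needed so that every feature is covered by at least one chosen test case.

24

T3, T5 cover every feature at runtime 19 + 5 = 24.
Any cover uses at least 2 test cases; among all covering selections none totals below 24.
Greedy by coverage-per-runtime would pick T5, T2, T6 for 32 — worse than the optimum 24.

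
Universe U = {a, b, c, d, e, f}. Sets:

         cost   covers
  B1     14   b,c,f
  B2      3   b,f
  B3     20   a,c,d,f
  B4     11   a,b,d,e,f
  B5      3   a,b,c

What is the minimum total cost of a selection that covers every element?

B4, B5 cover every element at cost 11 + 3 = 14.
Any cover uses at least 2 sets; among all covering selections none totals below 14.

14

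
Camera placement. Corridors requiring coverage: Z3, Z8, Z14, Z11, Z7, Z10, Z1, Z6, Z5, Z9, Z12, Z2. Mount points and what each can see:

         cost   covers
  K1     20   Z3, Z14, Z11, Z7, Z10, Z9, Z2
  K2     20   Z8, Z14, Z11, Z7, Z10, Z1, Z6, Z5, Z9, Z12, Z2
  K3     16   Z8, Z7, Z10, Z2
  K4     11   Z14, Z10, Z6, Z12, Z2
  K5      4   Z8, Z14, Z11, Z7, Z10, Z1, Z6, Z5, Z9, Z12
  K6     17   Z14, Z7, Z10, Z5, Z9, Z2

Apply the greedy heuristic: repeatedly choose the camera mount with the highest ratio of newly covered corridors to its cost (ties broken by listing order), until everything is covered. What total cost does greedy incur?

24

Pick 1: K5 adds 10 new (Z8, Z14, Z11, Z7, Z10, Z1, Z6, Z5, Z9, Z12) at cost 4 (ratio 10/4).
Pick 2: K1 adds 2 new (Z3, Z2) at cost 20 (ratio 2/20).
Greedy total cost: 4 + 20 = 24.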